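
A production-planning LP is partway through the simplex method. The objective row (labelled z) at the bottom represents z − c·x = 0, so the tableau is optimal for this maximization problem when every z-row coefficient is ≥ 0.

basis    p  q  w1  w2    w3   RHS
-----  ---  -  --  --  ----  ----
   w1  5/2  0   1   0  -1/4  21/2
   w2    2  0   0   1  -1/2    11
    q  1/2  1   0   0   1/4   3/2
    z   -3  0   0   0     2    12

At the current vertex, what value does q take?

q is basic (row 3); its value is the RHS of that row, 3/2.

3/2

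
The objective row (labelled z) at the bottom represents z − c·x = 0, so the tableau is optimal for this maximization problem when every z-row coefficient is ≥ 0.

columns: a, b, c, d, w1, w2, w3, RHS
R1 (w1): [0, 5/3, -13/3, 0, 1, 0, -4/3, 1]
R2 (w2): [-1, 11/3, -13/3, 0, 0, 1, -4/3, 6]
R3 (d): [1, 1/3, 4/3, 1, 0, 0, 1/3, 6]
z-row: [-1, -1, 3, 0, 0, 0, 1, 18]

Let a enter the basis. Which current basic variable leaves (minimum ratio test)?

d

Column a entries and ratios — w1: 0 ≤ 0, skip; w2: -1 ≤ 0, skip; d: 6/1 = 6.
Smallest ratio is 6 in the row of d, so d leaves.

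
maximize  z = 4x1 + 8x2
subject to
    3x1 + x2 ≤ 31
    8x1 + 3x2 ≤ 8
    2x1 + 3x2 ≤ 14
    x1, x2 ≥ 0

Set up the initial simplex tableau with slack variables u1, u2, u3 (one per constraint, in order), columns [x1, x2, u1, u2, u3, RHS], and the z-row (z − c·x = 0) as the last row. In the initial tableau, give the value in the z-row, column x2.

The z-row carries the negated objective coefficients: the x2 entry is -8.

-8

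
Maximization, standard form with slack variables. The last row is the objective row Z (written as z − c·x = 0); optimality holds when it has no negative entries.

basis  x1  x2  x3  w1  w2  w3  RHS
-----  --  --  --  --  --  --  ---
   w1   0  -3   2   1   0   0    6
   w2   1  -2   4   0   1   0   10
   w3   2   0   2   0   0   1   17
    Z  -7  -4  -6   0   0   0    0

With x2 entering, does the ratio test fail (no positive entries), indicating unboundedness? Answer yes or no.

yes

Every constraint-row entry in column x2 is ≤ 0, so increasing x2 is unbounded.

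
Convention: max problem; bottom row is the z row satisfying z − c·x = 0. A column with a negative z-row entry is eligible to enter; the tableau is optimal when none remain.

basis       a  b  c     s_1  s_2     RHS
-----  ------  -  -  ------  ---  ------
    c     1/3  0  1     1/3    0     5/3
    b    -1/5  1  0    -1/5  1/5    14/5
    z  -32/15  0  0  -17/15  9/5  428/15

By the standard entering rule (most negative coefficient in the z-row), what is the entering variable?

a

Negative z-row entries: a: -32/15, s_1: -17/15.
The most negative is -32/15 in column a, so a enters.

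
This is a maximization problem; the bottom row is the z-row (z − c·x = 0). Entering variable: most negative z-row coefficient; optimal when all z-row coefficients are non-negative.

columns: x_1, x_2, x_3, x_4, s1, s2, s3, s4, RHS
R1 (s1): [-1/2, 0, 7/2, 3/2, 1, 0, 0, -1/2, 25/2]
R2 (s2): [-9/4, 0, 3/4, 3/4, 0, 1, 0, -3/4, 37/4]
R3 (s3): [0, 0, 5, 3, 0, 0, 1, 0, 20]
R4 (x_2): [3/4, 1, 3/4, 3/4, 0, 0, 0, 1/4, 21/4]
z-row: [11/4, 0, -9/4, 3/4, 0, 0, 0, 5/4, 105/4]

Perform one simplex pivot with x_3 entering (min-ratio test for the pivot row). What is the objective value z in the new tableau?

Ratio test on column x_3 — row 1: (25/2)/(7/2) = 25/7; row 2: (37/4)/(3/4) = 37/3; row 3: 20/5 = 4; row 4: (21/4)/(3/4) = 7. Minimum is 25/7 at row 1 (s1 leaves); pivot element 7/2.
Pivot on row 1; the z-row RHS becomes 105/4 − (-9/4)·(25/7) = 240/7.

240/7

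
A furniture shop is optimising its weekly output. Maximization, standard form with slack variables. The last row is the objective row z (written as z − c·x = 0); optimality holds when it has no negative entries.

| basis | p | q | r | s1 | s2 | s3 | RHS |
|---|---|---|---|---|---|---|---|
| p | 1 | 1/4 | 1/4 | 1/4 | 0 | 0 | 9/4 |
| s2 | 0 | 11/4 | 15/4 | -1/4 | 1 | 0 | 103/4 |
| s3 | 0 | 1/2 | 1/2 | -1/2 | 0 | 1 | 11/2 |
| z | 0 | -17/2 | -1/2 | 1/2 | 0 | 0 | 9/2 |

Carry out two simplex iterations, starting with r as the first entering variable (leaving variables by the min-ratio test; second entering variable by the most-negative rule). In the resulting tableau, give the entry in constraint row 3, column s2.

0

Ratio test on column r — row 1: (9/4)/(1/4) = 9; row 2: (103/4)/(15/4) = 103/15; row 3: (11/2)/(1/2) = 11. Minimum is 103/15 at row 2 (s2 leaves); pivot element 15/4.
Divide row 2 by 15/4; eliminate column r from the other rows.
Second iteration: most negative z-row entry is -122/15 in column q, so q enters.
Ratio test on column q — row 1: (8/15)/(1/15) = 8; row 2: (103/15)/(11/15) = 103/11; row 3: (31/15)/(2/15) = 31/2. Minimum is 8 at row 1 (p leaves); pivot element 1/15.
Divide row 1 by 1/15; eliminate column q from the other rows.
After both pivots, the entry at constraint row 3, column s2 is 0.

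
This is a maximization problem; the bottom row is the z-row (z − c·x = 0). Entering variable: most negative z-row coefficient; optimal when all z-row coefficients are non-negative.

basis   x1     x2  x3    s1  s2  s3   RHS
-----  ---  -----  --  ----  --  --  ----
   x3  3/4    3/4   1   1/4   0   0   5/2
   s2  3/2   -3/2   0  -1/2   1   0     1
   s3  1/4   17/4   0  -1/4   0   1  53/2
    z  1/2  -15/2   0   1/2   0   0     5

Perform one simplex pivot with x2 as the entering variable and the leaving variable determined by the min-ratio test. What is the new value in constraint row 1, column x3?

Ratio test on column x2 — row 1: (5/2)/(3/4) = 10/3; row 2: entry -3/2 ≤ 0; row 3: (53/2)/(17/4) = 106/17. Minimum is 10/3 at row 1 (x3 leaves); pivot element 3/4.
Divide row 1 by 3/4; eliminate column x2 from the other rows.
In the new row 1, the x3 entry is the old entry divided by the pivot: 1/(3/4) = 4/3.

4/3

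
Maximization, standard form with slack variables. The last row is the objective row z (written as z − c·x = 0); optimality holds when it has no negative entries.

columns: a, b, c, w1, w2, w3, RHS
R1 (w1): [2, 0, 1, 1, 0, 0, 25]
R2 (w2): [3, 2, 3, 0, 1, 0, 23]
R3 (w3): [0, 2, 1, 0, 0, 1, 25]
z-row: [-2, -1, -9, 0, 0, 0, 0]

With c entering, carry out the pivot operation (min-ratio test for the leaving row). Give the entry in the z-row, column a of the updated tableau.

7

Ratio test on column c — row 1: 25/1 = 25; row 2: 23/3 = 23/3; row 3: 25/1 = 25. Minimum is 23/3 at row 2 (w2 leaves); pivot element 3.
Divide row 2 by 3; eliminate column c from the other rows.
z-row update in column a: -2 − (-9)·1 = 7.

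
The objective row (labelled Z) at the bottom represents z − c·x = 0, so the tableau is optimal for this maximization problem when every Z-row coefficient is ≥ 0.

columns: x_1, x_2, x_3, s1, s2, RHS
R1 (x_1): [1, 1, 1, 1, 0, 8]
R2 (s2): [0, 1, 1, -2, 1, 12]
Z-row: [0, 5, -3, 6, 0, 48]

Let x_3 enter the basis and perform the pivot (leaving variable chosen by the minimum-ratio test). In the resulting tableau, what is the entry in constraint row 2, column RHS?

Ratio test on column x_3 — row 1: 8/1 = 8; row 2: 12/1 = 12. Minimum is 8 at row 1 (x_1 leaves); pivot element 1.
Divide row 1 by 1; eliminate column x_3 from the other rows.
Row 2 update in column RHS: 12 − 1·8 = 4.

4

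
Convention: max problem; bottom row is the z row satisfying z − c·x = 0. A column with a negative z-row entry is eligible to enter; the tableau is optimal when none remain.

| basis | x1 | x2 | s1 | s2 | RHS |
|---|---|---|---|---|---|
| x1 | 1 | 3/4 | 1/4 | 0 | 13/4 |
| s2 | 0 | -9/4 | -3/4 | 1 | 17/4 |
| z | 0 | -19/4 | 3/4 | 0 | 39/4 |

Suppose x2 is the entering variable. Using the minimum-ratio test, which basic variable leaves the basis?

x1

Column x2 entries and ratios — x1: (13/4)/(3/4) = 13/3; s2: -9/4 ≤ 0, skip.
Smallest ratio is 13/3 in the row of x1, so x1 leaves.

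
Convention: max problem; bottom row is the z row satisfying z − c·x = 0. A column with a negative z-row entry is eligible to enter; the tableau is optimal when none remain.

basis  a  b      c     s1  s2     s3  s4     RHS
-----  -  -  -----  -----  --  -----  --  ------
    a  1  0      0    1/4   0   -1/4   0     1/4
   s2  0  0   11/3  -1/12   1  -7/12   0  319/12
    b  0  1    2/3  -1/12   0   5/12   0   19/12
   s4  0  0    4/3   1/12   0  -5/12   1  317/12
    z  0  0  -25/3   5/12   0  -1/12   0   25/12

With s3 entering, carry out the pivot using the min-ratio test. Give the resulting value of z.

12/5

Ratio test on column s3 — row 1: entry -1/4 ≤ 0; row 2: entry -7/12 ≤ 0; row 3: (19/12)/(5/12) = 19/5; row 4: entry -5/12 ≤ 0. Minimum is 19/5 at row 3 (b leaves); pivot element 5/12.
Pivot on row 3; the z-row RHS becomes 25/12 − (-1/12)·(19/5) = 12/5.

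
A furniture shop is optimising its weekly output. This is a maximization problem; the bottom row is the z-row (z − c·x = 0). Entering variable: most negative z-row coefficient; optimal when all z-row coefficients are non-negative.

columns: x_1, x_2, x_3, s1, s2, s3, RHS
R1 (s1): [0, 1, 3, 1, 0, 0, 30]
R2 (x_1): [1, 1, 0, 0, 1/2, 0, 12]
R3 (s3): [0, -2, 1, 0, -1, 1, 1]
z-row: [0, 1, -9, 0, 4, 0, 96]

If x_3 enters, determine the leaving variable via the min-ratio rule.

s3

Column x_3 entries and ratios — s1: 30/3 = 10; x_1: 0 ≤ 0, skip; s3: 1/1 = 1.
Smallest ratio is 1 in the row of s3, so s3 leaves.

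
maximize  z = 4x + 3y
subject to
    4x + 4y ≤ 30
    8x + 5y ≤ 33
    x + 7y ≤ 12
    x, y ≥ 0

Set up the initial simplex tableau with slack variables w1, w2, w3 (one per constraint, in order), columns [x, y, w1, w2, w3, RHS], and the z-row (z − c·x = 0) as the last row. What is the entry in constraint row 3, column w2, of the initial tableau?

Slack w2 belongs to constraint 2; its column is the unit vector e_2, so the entry in row 3 is 0.

0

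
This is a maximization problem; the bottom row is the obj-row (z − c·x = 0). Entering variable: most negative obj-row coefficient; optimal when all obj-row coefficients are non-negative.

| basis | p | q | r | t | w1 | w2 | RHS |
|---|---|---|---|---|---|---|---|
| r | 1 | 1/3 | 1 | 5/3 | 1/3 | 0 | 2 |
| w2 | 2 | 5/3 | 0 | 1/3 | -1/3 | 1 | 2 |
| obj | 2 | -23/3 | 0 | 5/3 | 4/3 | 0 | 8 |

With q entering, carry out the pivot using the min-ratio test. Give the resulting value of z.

Ratio test on column q — row 1: 2/(1/3) = 6; row 2: 2/(5/3) = 6/5. Minimum is 6/5 at row 2 (w2 leaves); pivot element 5/3.
Pivot on row 2; the obj-row RHS becomes 8 − (-23/3)·(6/5) = 86/5.

86/5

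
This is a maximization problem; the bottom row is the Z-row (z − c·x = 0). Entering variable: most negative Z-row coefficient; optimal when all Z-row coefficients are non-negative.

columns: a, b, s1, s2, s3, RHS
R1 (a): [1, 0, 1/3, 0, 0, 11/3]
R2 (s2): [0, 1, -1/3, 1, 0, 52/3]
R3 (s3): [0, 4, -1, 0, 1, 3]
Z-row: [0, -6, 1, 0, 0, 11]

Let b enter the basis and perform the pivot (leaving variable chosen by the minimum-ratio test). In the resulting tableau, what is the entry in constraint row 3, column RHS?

Ratio test on column b — row 1: entry 0 ≤ 0; row 2: (52/3)/1 = 52/3; row 3: 3/4 = 3/4. Minimum is 3/4 at row 3 (s3 leaves); pivot element 4.
Divide row 3 by 4; eliminate column b from the other rows.
In the new row 3, the RHS entry is the old entry divided by the pivot: 3/4 = 3/4.

3/4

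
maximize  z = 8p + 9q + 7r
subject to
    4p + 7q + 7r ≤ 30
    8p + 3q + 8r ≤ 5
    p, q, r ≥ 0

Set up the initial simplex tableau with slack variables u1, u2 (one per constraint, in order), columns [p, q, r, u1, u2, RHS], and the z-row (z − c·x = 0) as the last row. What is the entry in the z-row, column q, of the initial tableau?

-9

The z-row carries the negated objective coefficients: the q entry is -9.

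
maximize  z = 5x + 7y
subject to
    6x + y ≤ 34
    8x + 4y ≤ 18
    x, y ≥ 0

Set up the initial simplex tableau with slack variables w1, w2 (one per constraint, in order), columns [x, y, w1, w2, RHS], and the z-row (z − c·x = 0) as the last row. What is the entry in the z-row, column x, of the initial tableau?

The z-row carries the negated objective coefficients: the x entry is -5.

-5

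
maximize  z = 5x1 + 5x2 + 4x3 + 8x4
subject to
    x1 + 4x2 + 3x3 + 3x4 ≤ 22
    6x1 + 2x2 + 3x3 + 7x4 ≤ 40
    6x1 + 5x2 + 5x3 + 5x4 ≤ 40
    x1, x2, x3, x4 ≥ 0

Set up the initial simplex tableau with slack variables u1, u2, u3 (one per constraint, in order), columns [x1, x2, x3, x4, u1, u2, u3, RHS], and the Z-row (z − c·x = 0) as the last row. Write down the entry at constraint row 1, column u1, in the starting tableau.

Slack u1 belongs to constraint 1; its column is the unit vector e_1, so the entry in row 1 is 1.

1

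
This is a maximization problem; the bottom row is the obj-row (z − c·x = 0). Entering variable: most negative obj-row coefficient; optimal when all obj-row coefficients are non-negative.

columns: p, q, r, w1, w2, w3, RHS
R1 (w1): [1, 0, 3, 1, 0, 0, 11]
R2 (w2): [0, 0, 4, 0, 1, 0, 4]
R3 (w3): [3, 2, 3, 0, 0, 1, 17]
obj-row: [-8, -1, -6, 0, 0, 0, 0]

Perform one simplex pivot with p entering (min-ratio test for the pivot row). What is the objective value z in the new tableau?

Ratio test on column p — row 1: 11/1 = 11; row 2: entry 0 ≤ 0; row 3: 17/3 = 17/3. Minimum is 17/3 at row 3 (w3 leaves); pivot element 3.
Pivot on row 3; the obj-row RHS becomes 0 − (-8)·(17/3) = 136/3.

136/3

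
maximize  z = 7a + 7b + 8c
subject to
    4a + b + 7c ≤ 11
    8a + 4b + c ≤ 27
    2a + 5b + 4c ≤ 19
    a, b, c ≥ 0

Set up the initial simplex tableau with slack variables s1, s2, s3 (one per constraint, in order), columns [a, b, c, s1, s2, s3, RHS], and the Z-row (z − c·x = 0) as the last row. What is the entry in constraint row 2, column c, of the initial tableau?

1

Constraint 2 has coefficient 1 on c.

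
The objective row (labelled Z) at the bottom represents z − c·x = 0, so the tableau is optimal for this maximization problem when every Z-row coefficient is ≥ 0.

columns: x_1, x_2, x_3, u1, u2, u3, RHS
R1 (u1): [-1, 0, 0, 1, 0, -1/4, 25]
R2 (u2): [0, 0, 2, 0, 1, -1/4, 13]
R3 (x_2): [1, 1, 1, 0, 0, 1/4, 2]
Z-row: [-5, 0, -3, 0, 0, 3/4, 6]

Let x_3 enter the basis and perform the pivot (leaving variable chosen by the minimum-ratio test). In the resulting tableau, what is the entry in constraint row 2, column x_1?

Ratio test on column x_3 — row 1: entry 0 ≤ 0; row 2: 13/2 = 13/2; row 3: 2/1 = 2. Minimum is 2 at row 3 (x_2 leaves); pivot element 1.
Divide row 3 by 1; eliminate column x_3 from the other rows.
Row 2 update in column x_1: 0 − 2·1 = -2.

-2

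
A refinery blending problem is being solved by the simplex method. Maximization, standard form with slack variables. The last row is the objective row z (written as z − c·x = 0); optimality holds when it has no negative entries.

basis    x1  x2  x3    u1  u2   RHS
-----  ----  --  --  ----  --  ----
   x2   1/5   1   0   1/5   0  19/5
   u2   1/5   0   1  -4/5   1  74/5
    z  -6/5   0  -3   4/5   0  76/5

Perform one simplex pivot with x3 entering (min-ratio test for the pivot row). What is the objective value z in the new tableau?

298/5

Ratio test on column x3 — row 1: entry 0 ≤ 0; row 2: (74/5)/1 = 74/5. Minimum is 74/5 at row 2 (u2 leaves); pivot element 1.
Pivot on row 2; the z-row RHS becomes 76/5 − (-3)·(74/5) = 298/5.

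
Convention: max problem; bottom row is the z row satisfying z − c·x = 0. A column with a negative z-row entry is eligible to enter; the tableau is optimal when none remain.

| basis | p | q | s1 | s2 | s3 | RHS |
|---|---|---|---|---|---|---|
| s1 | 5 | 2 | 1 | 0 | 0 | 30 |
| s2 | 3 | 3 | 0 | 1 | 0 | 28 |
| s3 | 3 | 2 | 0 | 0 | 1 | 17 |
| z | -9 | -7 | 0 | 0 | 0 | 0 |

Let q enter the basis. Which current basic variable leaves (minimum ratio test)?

Column q entries and ratios — s1: 30/2 = 15; s2: 28/3 = 28/3; s3: 17/2 = 17/2.
Smallest ratio is 17/2 in the row of s3, so s3 leaves.

s3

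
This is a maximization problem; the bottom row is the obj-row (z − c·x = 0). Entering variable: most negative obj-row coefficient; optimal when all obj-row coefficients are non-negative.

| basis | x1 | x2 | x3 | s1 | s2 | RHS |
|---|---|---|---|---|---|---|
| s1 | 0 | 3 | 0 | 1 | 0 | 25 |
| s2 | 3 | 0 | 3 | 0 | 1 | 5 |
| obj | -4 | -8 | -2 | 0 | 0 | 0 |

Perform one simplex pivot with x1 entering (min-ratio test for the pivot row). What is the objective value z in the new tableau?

Ratio test on column x1 — row 1: entry 0 ≤ 0; row 2: 5/3 = 5/3. Minimum is 5/3 at row 2 (s2 leaves); pivot element 3.
Pivot on row 2; the obj-row RHS becomes 0 − (-4)·(5/3) = 20/3.

20/3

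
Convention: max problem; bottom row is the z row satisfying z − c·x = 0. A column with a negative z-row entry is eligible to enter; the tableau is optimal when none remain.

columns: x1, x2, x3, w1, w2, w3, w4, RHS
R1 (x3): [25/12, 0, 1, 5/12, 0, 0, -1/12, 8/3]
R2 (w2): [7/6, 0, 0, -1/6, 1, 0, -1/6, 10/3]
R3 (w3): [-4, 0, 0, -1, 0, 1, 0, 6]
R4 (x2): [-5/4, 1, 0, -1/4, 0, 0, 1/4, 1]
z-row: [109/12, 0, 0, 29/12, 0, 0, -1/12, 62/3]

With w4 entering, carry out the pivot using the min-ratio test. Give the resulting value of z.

Ratio test on column w4 — row 1: entry -1/12 ≤ 0; row 2: entry -1/6 ≤ 0; row 3: entry 0 ≤ 0; row 4: 1/(1/4) = 4. Minimum is 4 at row 4 (x2 leaves); pivot element 1/4.
Pivot on row 4; the z-row RHS becomes 62/3 − (-1/12)·4 = 21.

21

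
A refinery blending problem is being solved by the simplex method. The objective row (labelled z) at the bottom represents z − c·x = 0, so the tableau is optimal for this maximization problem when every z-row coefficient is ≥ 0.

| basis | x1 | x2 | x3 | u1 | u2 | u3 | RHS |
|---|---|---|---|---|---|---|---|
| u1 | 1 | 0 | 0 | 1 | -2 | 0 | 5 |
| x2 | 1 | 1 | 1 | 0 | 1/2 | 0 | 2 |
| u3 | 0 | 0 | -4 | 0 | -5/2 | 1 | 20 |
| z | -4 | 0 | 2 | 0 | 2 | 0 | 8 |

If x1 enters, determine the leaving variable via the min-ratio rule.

Column x1 entries and ratios — u1: 5/1 = 5; x2: 2/1 = 2; u3: 0 ≤ 0, skip.
Smallest ratio is 2 in the row of x2, so x2 leaves.

x2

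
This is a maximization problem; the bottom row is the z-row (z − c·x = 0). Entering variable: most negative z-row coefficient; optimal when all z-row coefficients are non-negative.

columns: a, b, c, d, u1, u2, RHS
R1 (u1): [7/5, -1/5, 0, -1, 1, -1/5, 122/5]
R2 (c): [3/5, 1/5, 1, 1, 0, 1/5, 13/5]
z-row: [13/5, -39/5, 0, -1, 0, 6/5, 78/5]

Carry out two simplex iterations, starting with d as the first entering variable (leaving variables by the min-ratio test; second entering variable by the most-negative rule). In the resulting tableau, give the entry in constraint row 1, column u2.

0

Ratio test on column d — row 1: entry -1 ≤ 0; row 2: (13/5)/1 = 13/5. Minimum is 13/5 at row 2 (c leaves); pivot element 1.
Divide row 2 by 1; eliminate column d from the other rows.
Second iteration: most negative z-row entry is -38/5 in column b, so b enters.
Ratio test on column b — row 1: entry 0 ≤ 0; row 2: (13/5)/(1/5) = 13. Minimum is 13 at row 2 (d leaves); pivot element 1/5.
Divide row 2 by 1/5; eliminate column b from the other rows.
After both pivots, the entry at constraint row 1, column u2 is 0.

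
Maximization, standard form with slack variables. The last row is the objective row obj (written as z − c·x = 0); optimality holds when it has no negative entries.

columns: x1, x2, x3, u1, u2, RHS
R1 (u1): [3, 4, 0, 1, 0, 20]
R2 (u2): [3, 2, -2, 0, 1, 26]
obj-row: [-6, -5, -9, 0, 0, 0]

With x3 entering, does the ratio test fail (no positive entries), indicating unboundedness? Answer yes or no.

yes

Every constraint-row entry in column x3 is ≤ 0, so increasing x3 is unbounded.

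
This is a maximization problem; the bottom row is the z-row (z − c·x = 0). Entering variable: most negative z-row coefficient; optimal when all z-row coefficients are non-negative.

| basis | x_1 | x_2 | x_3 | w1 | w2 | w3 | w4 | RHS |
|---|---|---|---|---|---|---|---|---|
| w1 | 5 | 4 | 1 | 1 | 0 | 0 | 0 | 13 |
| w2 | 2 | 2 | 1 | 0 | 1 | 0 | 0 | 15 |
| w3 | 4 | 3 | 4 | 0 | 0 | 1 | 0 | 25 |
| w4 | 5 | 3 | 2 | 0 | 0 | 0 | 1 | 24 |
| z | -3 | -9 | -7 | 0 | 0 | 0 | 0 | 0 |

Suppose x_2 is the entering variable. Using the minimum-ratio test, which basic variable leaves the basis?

Column x_2 entries and ratios — w1: 13/4 = 13/4; w2: 15/2 = 15/2; w3: 25/3 = 25/3; w4: 24/3 = 8.
Smallest ratio is 13/4 in the row of w1, so w1 leaves.

w1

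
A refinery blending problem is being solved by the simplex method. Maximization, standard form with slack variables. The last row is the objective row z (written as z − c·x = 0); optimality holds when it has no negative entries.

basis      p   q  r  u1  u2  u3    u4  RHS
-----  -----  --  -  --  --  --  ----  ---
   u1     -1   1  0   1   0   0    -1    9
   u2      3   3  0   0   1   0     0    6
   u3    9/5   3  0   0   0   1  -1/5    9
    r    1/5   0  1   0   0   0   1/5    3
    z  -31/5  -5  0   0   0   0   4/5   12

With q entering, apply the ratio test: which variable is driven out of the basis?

u2

Column q entries and ratios — u1: 9/1 = 9; u2: 6/3 = 2; u3: 9/3 = 3; r: 0 ≤ 0, skip.
Smallest ratio is 2 in the row of u2, so u2 leaves.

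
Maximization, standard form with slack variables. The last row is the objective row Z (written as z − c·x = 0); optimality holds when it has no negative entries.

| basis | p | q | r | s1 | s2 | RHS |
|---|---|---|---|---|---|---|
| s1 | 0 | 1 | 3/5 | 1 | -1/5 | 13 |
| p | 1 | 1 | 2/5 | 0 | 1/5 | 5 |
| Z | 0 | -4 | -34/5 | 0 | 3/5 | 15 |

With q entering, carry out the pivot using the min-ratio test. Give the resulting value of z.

35

Ratio test on column q — row 1: 13/1 = 13; row 2: 5/1 = 5. Minimum is 5 at row 2 (p leaves); pivot element 1.
Pivot on row 2; the Z-row RHS becomes 15 − (-4)·5 = 35.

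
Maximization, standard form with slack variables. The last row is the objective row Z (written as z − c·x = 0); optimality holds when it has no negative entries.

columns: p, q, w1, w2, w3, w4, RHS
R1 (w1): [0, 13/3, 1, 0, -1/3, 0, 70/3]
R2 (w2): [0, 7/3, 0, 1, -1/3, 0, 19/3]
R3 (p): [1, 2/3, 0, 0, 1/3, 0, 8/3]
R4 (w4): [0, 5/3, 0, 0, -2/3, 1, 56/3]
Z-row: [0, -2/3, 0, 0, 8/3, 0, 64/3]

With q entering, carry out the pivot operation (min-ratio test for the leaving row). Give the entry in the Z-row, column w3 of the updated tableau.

18/7

Ratio test on column q — row 1: (70/3)/(13/3) = 70/13; row 2: (19/3)/(7/3) = 19/7; row 3: (8/3)/(2/3) = 4; row 4: (56/3)/(5/3) = 56/5. Minimum is 19/7 at row 2 (w2 leaves); pivot element 7/3.
Divide row 2 by 7/3; eliminate column q from the other rows.
Z-row update in column w3: 8/3 − (-2/3)·(-1/7) = 18/7.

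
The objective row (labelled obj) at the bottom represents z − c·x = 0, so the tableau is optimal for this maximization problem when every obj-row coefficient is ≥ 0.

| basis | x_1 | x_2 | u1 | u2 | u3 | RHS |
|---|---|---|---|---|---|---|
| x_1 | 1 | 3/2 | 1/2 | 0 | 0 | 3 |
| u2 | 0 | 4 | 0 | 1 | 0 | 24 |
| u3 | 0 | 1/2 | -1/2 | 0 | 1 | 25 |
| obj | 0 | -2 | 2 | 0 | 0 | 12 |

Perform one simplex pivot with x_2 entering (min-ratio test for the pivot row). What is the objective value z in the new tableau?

Ratio test on column x_2 — row 1: 3/(3/2) = 2; row 2: 24/4 = 6; row 3: 25/(1/2) = 50. Minimum is 2 at row 1 (x_1 leaves); pivot element 3/2.
Pivot on row 1; the obj-row RHS becomes 12 − (-2)·2 = 16.

16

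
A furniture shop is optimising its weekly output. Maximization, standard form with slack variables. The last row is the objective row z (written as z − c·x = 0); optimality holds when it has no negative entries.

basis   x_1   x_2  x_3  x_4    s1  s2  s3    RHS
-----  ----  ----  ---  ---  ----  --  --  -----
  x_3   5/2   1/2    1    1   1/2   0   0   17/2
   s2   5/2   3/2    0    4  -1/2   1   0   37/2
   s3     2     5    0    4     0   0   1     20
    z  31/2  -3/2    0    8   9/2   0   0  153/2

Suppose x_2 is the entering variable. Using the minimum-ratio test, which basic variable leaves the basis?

s3

Column x_2 entries and ratios — x_3: (17/2)/(1/2) = 17; s2: (37/2)/(3/2) = 37/3; s3: 20/5 = 4.
Smallest ratio is 4 in the row of s3, so s3 leaves.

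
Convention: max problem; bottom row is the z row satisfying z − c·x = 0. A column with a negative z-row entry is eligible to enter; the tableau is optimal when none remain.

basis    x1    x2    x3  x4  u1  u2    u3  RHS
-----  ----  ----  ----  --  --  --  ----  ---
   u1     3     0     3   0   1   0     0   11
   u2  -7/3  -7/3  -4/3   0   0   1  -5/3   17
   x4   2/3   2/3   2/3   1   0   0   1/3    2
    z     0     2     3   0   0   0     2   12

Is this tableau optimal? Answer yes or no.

Every z-row coefficient is ≥ 0, so the tableau is optimal.

yes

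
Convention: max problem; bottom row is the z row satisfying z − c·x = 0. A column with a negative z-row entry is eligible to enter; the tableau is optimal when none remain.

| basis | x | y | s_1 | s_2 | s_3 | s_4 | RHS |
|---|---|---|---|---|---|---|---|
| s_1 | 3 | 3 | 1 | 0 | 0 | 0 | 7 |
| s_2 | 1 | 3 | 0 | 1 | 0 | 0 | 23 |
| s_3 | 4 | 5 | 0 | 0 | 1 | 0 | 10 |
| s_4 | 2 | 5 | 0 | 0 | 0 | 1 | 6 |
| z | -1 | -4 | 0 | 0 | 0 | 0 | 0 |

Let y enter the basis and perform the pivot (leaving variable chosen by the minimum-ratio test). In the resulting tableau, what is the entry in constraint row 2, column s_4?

Ratio test on column y — row 1: 7/3 = 7/3; row 2: 23/3 = 23/3; row 3: 10/5 = 2; row 4: 6/5 = 6/5. Minimum is 6/5 at row 4 (s_4 leaves); pivot element 5.
Divide row 4 by 5; eliminate column y from the other rows.
Row 2 update in column s_4: 0 − 3·(1/5) = -3/5.

-3/5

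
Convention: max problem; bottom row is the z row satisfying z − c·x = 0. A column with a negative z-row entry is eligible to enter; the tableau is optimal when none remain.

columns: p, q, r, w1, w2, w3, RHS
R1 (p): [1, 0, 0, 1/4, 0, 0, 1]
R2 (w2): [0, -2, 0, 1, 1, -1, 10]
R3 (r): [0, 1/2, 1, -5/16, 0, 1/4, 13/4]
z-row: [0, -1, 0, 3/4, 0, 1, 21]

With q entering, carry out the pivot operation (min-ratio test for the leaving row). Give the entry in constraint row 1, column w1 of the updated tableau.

1/4

Ratio test on column q — row 1: entry 0 ≤ 0; row 2: entry -2 ≤ 0; row 3: (13/4)/(1/2) = 13/2. Minimum is 13/2 at row 3 (r leaves); pivot element 1/2.
Divide row 3 by 1/2; eliminate column q from the other rows.
Row 1 update in column w1: 1/4 − 0·(-5/8) = 1/4.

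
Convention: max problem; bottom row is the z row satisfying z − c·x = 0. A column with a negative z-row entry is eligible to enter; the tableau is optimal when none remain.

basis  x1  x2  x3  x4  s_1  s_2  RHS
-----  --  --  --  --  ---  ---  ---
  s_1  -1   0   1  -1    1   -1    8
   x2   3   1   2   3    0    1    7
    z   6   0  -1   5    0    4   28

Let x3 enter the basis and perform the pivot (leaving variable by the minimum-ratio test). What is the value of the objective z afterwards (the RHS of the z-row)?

Ratio test on column x3 — row 1: 8/1 = 8; row 2: 7/2 = 7/2. Minimum is 7/2 at row 2 (x2 leaves); pivot element 2.
Pivot on row 2; the z-row RHS becomes 28 − (-1)·(7/2) = 63/2.

63/2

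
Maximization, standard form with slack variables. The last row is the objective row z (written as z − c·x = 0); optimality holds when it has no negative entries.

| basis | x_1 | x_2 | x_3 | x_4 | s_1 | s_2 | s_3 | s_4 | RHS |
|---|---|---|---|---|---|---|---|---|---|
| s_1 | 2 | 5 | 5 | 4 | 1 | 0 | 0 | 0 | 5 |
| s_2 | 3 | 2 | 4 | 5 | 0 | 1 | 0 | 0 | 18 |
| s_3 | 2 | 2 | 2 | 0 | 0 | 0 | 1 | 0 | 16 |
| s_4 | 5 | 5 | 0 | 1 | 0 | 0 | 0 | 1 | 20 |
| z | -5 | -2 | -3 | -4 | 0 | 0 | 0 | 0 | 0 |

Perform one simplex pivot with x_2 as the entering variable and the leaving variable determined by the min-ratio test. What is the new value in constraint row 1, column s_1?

1/5

Ratio test on column x_2 — row 1: 5/5 = 1; row 2: 18/2 = 9; row 3: 16/2 = 8; row 4: 20/5 = 4. Minimum is 1 at row 1 (s_1 leaves); pivot element 5.
Divide row 1 by 5; eliminate column x_2 from the other rows.
In the new row 1, the s_1 entry is the old entry divided by the pivot: 1/5 = 1/5.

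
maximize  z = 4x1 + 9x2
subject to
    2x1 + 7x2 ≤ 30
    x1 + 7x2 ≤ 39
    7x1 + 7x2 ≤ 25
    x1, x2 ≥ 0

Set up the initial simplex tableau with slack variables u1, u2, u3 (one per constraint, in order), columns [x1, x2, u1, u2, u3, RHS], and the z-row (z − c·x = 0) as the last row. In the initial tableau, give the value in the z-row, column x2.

The z-row carries the negated objective coefficients: the x2 entry is -9.

-9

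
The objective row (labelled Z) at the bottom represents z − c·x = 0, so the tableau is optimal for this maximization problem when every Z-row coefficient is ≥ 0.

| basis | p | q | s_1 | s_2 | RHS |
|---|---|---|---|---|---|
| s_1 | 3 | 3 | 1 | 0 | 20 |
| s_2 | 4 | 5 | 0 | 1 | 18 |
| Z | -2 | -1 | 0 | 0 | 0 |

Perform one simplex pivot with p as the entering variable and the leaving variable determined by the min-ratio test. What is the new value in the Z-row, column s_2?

1/2

Ratio test on column p — row 1: 20/3 = 20/3; row 2: 18/4 = 9/2. Minimum is 9/2 at row 2 (s_2 leaves); pivot element 4.
Divide row 2 by 4; eliminate column p from the other rows.
Z-row update in column s_2: 0 − (-2)·(1/4) = 1/2.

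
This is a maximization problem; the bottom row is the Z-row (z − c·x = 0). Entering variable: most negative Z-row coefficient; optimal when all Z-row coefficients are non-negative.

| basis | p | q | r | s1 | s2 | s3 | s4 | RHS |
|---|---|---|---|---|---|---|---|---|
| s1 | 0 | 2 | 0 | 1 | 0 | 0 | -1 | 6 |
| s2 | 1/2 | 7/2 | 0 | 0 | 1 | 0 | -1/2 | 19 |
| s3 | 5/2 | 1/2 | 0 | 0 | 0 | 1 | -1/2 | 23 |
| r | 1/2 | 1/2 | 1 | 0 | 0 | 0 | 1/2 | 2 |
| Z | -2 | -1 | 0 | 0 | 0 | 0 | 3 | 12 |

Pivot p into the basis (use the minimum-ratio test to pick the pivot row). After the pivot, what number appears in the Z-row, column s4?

Ratio test on column p — row 1: entry 0 ≤ 0; row 2: 19/(1/2) = 38; row 3: 23/(5/2) = 46/5; row 4: 2/(1/2) = 4. Minimum is 4 at row 4 (r leaves); pivot element 1/2.
Divide row 4 by 1/2; eliminate column p from the other rows.
Z-row update in column s4: 3 − (-2)·1 = 5.

5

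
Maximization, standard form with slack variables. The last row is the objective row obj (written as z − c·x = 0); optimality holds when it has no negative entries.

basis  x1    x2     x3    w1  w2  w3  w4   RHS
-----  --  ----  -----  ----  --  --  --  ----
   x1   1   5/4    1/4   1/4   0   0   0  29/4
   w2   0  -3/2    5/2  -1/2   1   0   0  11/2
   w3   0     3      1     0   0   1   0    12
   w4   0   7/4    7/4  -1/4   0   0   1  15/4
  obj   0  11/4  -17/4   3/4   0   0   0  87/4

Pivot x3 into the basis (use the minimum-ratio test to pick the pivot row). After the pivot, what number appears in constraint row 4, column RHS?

Ratio test on column x3 — row 1: (29/4)/(1/4) = 29; row 2: (11/2)/(5/2) = 11/5; row 3: 12/1 = 12; row 4: (15/4)/(7/4) = 15/7. Minimum is 15/7 at row 4 (w4 leaves); pivot element 7/4.
Divide row 4 by 7/4; eliminate column x3 from the other rows.
In the new row 4, the RHS entry is the old entry divided by the pivot: (15/4)/(7/4) = 15/7.

15/7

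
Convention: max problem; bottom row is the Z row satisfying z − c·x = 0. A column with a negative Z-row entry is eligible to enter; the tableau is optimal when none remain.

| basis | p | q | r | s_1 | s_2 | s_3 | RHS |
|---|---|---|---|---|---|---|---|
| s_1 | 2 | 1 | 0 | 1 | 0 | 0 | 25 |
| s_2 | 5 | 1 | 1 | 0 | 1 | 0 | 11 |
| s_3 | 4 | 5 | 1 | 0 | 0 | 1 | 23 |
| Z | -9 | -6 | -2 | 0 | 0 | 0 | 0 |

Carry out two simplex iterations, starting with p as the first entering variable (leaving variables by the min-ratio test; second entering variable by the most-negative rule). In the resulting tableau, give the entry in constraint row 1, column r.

-3/7

Ratio test on column p — row 1: 25/2 = 25/2; row 2: 11/5 = 11/5; row 3: 23/4 = 23/4. Minimum is 11/5 at row 2 (s_2 leaves); pivot element 5.
Divide row 2 by 5; eliminate column p from the other rows.
Second iteration: most negative Z-row entry is -21/5 in column q, so q enters.
Ratio test on column q — row 1: (103/5)/(3/5) = 103/3; row 2: (11/5)/(1/5) = 11; row 3: (71/5)/(21/5) = 71/21. Minimum is 71/21 at row 3 (s_3 leaves); pivot element 21/5.
Divide row 3 by 21/5; eliminate column q from the other rows.
After both pivots, the entry at constraint row 1, column r is -3/7.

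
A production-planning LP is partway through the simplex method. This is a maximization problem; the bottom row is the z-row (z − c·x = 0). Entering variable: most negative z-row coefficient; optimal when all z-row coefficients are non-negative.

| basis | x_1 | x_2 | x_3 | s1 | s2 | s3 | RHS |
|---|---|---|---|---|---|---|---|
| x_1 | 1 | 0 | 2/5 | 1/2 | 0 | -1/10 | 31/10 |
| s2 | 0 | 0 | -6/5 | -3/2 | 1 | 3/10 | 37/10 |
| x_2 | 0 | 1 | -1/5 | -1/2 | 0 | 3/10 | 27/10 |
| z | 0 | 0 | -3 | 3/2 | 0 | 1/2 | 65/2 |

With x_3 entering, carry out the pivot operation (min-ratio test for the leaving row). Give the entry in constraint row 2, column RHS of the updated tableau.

13

Ratio test on column x_3 — row 1: (31/10)/(2/5) = 31/4; row 2: entry -6/5 ≤ 0; row 3: entry -1/5 ≤ 0. Minimum is 31/4 at row 1 (x_1 leaves); pivot element 2/5.
Divide row 1 by 2/5; eliminate column x_3 from the other rows.
Row 2 update in column RHS: 37/10 − (-6/5)·(31/4) = 13.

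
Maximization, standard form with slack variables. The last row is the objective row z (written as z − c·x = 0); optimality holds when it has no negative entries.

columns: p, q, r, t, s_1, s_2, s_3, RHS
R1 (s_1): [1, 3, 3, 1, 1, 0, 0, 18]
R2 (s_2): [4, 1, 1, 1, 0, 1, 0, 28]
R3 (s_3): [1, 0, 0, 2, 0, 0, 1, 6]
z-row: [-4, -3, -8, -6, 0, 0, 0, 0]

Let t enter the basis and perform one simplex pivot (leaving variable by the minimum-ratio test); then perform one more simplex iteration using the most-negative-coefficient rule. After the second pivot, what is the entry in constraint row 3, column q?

0

Ratio test on column t — row 1: 18/1 = 18; row 2: 28/1 = 28; row 3: 6/2 = 3. Minimum is 3 at row 3 (s_3 leaves); pivot element 2.
Divide row 3 by 2; eliminate column t from the other rows.
Second iteration: most negative z-row entry is -8 in column r, so r enters.
Ratio test on column r — row 1: 15/3 = 5; row 2: 25/1 = 25; row 3: entry 0 ≤ 0. Minimum is 5 at row 1 (s_1 leaves); pivot element 3.
Divide row 1 by 3; eliminate column r from the other rows.
After both pivots, the entry at constraint row 3, column q is 0.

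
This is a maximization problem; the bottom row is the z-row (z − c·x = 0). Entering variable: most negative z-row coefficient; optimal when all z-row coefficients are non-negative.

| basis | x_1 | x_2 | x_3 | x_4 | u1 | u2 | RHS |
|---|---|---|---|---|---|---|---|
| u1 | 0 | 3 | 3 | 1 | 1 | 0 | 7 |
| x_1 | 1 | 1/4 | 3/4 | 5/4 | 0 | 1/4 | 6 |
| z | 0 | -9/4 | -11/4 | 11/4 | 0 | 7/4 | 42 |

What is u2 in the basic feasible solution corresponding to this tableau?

0

u2 is not in the basis, so in the current basic feasible solution u2 = 0.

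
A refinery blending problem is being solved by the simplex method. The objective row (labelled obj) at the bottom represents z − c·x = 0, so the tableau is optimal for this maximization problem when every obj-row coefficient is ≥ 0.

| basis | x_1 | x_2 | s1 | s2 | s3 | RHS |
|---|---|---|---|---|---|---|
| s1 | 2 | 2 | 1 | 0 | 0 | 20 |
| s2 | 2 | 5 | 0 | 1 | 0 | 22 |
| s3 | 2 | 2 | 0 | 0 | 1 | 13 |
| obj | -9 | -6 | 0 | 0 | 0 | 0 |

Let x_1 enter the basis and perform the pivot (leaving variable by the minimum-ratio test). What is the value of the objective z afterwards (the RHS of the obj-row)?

Ratio test on column x_1 — row 1: 20/2 = 10; row 2: 22/2 = 11; row 3: 13/2 = 13/2. Minimum is 13/2 at row 3 (s3 leaves); pivot element 2.
Pivot on row 3; the obj-row RHS becomes 0 − (-9)·(13/2) = 117/2.

117/2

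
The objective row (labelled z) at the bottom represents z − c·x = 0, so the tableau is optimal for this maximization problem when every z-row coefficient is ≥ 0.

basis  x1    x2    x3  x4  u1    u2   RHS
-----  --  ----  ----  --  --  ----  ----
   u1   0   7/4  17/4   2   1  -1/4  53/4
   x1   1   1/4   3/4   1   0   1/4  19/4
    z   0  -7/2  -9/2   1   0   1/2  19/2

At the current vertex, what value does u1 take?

53/4

u1 is basic (row 1); its value is the RHS of that row, 53/4.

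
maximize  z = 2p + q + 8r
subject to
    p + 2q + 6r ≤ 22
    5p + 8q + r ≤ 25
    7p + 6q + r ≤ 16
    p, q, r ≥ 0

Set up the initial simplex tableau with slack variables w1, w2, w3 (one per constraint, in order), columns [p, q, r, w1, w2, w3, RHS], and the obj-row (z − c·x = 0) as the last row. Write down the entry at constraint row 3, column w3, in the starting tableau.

1

Slack w3 belongs to constraint 3; its column is the unit vector e_3, so the entry in row 3 is 1.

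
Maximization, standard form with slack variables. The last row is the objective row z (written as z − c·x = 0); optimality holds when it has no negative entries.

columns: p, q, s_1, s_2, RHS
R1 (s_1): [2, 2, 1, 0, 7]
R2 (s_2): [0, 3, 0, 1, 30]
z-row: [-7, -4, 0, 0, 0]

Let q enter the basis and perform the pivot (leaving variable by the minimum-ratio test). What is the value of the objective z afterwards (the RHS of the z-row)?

Ratio test on column q — row 1: 7/2 = 7/2; row 2: 30/3 = 10. Minimum is 7/2 at row 1 (s_1 leaves); pivot element 2.
Pivot on row 1; the z-row RHS becomes 0 − (-4)·(7/2) = 14.

14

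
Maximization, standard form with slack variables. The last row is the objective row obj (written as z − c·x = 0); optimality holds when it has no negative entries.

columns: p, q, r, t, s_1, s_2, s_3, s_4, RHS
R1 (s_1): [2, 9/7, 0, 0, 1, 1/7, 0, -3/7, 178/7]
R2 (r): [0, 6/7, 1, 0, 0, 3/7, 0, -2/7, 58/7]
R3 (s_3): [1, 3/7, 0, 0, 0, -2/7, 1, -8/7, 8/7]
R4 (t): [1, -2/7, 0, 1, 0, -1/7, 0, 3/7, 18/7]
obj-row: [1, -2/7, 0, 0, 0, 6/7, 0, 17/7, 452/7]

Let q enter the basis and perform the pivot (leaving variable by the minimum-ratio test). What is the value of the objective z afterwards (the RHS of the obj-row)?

196/3

Ratio test on column q — row 1: (178/7)/(9/7) = 178/9; row 2: (58/7)/(6/7) = 29/3; row 3: (8/7)/(3/7) = 8/3; row 4: entry -2/7 ≤ 0. Minimum is 8/3 at row 3 (s_3 leaves); pivot element 3/7.
Pivot on row 3; the obj-row RHS becomes 452/7 − (-2/7)·(8/3) = 196/3.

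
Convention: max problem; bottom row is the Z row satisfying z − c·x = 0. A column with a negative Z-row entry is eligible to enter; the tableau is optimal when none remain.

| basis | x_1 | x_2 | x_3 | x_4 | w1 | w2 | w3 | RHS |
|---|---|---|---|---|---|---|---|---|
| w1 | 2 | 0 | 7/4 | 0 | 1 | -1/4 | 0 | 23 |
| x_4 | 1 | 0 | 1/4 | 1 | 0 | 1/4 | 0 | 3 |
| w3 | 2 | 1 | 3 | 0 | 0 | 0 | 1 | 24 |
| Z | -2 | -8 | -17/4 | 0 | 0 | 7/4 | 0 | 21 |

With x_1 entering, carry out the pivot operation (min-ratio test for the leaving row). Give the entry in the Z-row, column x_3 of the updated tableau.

Ratio test on column x_1 — row 1: 23/2 = 23/2; row 2: 3/1 = 3; row 3: 24/2 = 12. Minimum is 3 at row 2 (x_4 leaves); pivot element 1.
Divide row 2 by 1; eliminate column x_1 from the other rows.
Z-row update in column x_3: -17/4 − (-2)·(1/4) = -15/4.

-15/4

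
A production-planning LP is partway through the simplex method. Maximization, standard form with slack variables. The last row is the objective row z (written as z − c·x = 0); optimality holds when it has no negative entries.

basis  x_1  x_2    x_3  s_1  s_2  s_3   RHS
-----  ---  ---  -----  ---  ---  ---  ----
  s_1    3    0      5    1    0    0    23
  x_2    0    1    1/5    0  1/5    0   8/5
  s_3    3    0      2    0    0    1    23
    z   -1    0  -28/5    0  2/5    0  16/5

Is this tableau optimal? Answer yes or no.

no

The z-row has a negative entry -28/5 in column x_3, so it is not optimal.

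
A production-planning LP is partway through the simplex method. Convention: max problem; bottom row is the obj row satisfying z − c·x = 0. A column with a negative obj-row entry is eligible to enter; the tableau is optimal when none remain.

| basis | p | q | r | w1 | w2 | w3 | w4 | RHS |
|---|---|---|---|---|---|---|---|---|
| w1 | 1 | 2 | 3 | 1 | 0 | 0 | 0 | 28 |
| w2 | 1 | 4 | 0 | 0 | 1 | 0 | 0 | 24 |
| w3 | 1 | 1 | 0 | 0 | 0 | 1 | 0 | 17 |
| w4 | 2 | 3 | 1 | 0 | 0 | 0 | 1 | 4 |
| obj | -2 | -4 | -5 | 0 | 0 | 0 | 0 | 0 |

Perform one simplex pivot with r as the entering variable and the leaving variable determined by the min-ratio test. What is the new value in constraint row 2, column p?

1

Ratio test on column r — row 1: 28/3 = 28/3; row 2: entry 0 ≤ 0; row 3: entry 0 ≤ 0; row 4: 4/1 = 4. Minimum is 4 at row 4 (w4 leaves); pivot element 1.
Divide row 4 by 1; eliminate column r from the other rows.
Row 2 update in column p: 1 − 0·2 = 1.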